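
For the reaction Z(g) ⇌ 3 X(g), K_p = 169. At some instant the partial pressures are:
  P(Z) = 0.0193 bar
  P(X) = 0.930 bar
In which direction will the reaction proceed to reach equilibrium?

in the forward direction

Q_p = P(X)³ / P(Z) = (0.930)³ / (0.0193) = 41.7
Q_p = 41.7 < K_p = 169, so the forward reaction proceeds.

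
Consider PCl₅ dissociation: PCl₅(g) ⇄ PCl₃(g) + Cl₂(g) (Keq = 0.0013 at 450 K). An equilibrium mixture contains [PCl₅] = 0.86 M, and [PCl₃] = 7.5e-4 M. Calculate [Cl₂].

At equilibrium, Keq = [PCl₃]·[Cl₂] / [PCl₅] = 0.0013.
(7.5e-4)·([Cl₂]) / (0.86) = 0.0013
[Cl₂] = 1.49 = 1.5 M

[Cl₂] = 1.5 M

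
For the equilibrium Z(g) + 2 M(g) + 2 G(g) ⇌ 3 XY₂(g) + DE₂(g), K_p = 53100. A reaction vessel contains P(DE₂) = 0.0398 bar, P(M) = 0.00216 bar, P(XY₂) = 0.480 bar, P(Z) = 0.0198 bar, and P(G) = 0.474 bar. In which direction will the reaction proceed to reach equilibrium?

Q_p = P(XY₂)³·P(DE₂) / (P(Z)·P(M)²·P(G)²) = (0.480)³·(0.0398) / ((0.0198)·(0.00216)²·(0.474)²) = 2.12e5
Q_p = 2.12e5 > K_p = 53100, so the reverse reaction proceeds.

toward reactants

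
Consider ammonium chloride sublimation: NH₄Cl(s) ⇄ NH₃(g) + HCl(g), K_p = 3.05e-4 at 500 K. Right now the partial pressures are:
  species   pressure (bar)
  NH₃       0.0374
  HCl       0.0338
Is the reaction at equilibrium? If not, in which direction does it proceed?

in the reverse direction

(NH₄Cl is a pure solid — omitted from Q_p.)
Q_p = P(NH₃)·P(HCl) = (0.0374)·(0.0338) = 0.00126
Q_p = 0.00126 > K_p = 3.05e-4, so the reverse reaction proceeds.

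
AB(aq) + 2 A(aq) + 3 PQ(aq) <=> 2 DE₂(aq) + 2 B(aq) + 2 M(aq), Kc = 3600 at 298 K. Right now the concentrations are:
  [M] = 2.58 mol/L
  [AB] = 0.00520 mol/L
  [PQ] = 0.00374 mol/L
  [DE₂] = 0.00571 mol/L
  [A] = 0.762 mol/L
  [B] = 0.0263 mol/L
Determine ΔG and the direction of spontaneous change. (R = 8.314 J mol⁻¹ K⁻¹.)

Qc = [DE₂]²·[B]²·[M]² / ([AB]·[A]²·[PQ]³) = (0.00571)²·(0.0263)²·(2.58)² / ((0.00520)·(0.762)²·(0.00374)³) = 950
ΔG = RT ln(Qc/Kc) = (8.314 J mol⁻¹ K⁻¹)(298 K) × ln(950/3600)
   = (2.478 kJ/mol)(-1.332) = -3.30 kJ/mol
ΔG < 0, so the forward reaction is spontaneous (proceeds forward).

ΔG = -3.30 kJ/mol; the forward reaction is spontaneous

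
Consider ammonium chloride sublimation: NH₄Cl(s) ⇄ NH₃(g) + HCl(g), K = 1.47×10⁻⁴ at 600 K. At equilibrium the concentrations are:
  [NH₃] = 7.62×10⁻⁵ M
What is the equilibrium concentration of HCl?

(NH₄Cl is a pure solid — omitted from K.)
At equilibrium, K = [NH₃]·[HCl] = 1.47×10⁻⁴.
(7.62×10⁻⁵)·([HCl]) = 1.47×10⁻⁴
[HCl] = 1.93 M

[HCl] = 1.93 M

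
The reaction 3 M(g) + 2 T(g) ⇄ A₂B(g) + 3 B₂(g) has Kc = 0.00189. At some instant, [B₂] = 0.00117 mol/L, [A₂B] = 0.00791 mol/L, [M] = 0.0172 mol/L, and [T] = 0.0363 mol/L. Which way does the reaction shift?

Qc = [A₂B]·[B₂]³ / ([M]³·[T]²) = (0.00791)·(0.00117)³ / ((0.0172)³·(0.0363)²) = 0.00189
Qc = 0.00189 = Kc, so the system is already at equilibrium.

no net change (already at equilibrium)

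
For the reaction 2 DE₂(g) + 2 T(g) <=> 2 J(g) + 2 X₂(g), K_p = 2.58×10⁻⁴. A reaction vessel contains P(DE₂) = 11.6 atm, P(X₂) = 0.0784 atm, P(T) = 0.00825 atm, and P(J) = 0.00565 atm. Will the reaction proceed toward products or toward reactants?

to the right

Q_p = P(J)²·P(X₂)² / (P(DE₂)²·P(T)²) = (0.00565)²·(0.0784)² / ((11.6)²·(0.00825)²) = 2.14×10⁻⁵
Q_p = 2.14×10⁻⁵ < K_p = 2.58×10⁻⁴, so the forward reaction proceeds.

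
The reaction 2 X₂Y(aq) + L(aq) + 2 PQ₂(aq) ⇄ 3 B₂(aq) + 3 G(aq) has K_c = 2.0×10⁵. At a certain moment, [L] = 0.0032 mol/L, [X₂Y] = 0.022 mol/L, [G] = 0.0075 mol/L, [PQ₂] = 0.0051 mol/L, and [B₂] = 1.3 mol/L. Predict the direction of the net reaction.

toward products

Q_c = [B₂]³·[G]³ / ([X₂Y]²·[L]·[PQ₂]²) = (1.3)³·(0.0075)³ / ((0.022)²·(0.0032)·(0.0051)²) = 23000
Q_c = 23000 < K_c = 2.0×10⁵, so the forward reaction proceeds.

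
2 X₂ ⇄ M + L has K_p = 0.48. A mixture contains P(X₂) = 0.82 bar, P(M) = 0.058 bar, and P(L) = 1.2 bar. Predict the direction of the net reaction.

toward products

Q_p = P(M)·P(L) / P(X₂)² = (0.058)·(1.2) / (0.82)² = 0.10
Q_p = 0.10 < K_p = 0.48, so the forward reaction proceeds.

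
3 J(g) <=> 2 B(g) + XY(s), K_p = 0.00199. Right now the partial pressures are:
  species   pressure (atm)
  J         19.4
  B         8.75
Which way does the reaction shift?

(XY is a pure solid — omitted from Q_p.)
Q_p = P(B)² / P(J)³ = (8.75)² / (19.4)³ = 0.0105
Q_p = 0.0105 > K_p = 0.00199, so the reverse reaction proceeds.

toward reactants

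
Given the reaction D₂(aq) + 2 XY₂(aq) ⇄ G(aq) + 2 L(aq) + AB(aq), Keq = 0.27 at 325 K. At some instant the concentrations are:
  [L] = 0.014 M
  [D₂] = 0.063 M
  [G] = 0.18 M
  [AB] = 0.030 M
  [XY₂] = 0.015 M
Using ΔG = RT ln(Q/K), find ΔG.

Q = [G]·[L]²·[AB] / ([D₂]·[XY₂]²) = (0.18)·(0.014)²·(0.030) / ((0.063)·(0.015)²) = 0.0747
ΔG = RT ln(Q/Keq) = (8.314 J mol⁻¹ K⁻¹)(325 K) × ln(0.0747/0.27)
   = (2.702 kJ/mol)(-1.285) = -3.47 kJ/mol
ΔG < 0, so the forward reaction is spontaneous (proceeds forward).

ΔG = -3.47 kJ/mol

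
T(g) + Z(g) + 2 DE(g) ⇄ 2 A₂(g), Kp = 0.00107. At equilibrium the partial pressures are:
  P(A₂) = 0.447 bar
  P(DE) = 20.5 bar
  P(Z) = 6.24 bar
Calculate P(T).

P(T) = 0.0712 bar

At equilibrium, Kp = P(A₂)² / (P(T)·P(Z)·P(DE)²) = 0.00107.
(0.447)² / ((P(T))·(6.24)·(20.5)²) = 0.00107
P(T) = 0.0712 bar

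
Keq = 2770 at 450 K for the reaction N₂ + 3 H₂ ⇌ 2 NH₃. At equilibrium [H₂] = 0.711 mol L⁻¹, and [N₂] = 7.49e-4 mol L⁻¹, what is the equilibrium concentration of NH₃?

[NH₃] = 0.864 mol L⁻¹

At equilibrium, Keq = [NH₃]² / ([N₂]·[H₂]³) = 2770.
([NH₃])² / ((7.49e-4)·(0.711)³) = 2770
[NH₃]² = 0.746 ⇒ [NH₃] = 0.864 mol L⁻¹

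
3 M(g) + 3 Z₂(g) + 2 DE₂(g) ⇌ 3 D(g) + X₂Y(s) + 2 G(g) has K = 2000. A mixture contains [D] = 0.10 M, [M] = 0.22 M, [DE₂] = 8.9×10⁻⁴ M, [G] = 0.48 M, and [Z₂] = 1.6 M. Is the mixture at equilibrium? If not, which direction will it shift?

no; Q > K, reaction proceeds in reverse

(X₂Y is a pure solid — omitted from Q.)
Q = [D]³·[G]² / ([M]³·[Z₂]³·[DE₂]²) = (0.10)³·(0.48)² / ((0.22)³·(1.6)³·(8.9×10⁻⁴)²) = 6700
Q = 6700 > K = 2000: net reverse reaction.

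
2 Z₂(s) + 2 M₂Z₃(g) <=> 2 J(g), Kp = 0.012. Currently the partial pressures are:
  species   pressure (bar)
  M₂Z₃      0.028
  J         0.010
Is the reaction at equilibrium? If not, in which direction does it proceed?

reverse (toward reactants)

(Z₂ is a pure solid — omitted from Qp.)
Qp = P(J)² / P(M₂Z₃)² = (0.010)² / (0.028)² = 0.13
Qp = 0.13 > Kp = 0.012, so the reverse reaction proceeds.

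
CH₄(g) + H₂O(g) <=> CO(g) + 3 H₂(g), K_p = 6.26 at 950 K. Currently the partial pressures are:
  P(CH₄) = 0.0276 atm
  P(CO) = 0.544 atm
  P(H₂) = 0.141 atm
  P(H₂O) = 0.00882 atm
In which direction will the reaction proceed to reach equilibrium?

neither direction; the system is at equilibrium

Q_p = P(CO)·P(H₂)³ / (P(CH₄)·P(H₂O)) = (0.544)·(0.141)³ / ((0.0276)·(0.00882)) = 6.26
Q_p = 6.26 = K_p, so the system is already at equilibrium.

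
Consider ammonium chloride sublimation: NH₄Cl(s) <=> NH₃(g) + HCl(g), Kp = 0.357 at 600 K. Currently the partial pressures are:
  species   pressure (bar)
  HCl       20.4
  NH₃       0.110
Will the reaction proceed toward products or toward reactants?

(NH₄Cl is a pure solid — omitted from Qp.)
Qp = P(NH₃)·P(HCl) = (0.110)·(20.4) = 2.24
Qp = 2.24 > Kp = 0.357, so the reverse reaction proceeds.

to the left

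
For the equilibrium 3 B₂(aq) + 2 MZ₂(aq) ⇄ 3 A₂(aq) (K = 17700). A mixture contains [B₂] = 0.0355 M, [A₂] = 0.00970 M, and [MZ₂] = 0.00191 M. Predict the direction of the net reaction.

in the forward direction

Q = [A₂]³ / ([B₂]³·[MZ₂]²) = (0.00970)³ / ((0.0355)³·(0.00191)²) = 5590
Q = 5590 < K = 17700, so the forward reaction proceeds.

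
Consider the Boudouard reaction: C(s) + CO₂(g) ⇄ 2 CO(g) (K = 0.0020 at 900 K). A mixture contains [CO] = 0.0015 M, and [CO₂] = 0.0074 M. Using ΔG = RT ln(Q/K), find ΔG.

(C is a pure solid — omitted from Q.)
Q = [CO]² / [CO₂] = (0.0015)² / (0.0074) = 3.04e-4
ΔG = RT ln(Q/K) = (8.314 J mol⁻¹ K⁻¹)(900 K) × ln(3.04e-4/0.0020)
   = (7.483 kJ/mol)(-1.884) = -14.1 kJ/mol
ΔG < 0, so the forward reaction is spontaneous (proceeds forward).

ΔG = -14.1 kJ/mol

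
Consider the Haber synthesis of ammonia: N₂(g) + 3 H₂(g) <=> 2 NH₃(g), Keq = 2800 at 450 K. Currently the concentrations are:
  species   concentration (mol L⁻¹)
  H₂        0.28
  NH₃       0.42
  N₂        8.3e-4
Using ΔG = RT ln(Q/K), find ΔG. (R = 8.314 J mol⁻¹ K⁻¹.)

Q = [NH₃]² / ([N₂]·[H₂]³) = (0.42)² / ((8.3e-4)·(0.28)³) = 9680
ΔG = RT ln(Q/Keq) = (8.314 J mol⁻¹ K⁻¹)(450 K) × ln(9680/2800)
   = (3.741 kJ/mol)(1.240) = 4.64 kJ/mol
ΔG > 0, so the forward reaction is non-spontaneous (proceeds in reverse).

ΔG = 4.64 kJ/mol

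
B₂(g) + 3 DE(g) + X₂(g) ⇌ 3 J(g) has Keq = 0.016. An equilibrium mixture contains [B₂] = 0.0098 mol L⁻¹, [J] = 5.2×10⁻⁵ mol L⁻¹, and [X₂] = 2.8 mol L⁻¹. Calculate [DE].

At equilibrium, Keq = [J]³ / ([B₂]·[DE]³·[X₂]) = 0.016.
(5.2×10⁻⁵)³ / ((0.0098)·([DE])³·(2.8)) = 0.016
[DE]³ = 3.20×10⁻¹⁰ ⇒ [DE] = 6.8×10⁻⁴ mol L⁻¹

[DE] = 6.8×10⁻⁴ mol L⁻¹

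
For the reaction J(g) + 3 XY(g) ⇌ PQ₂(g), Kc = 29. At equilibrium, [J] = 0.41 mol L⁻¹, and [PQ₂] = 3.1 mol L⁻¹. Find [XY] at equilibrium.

[XY] = 0.64 mol L⁻¹

At equilibrium, Kc = [PQ₂] / ([J]·[XY]³) = 29.
(3.1) / ((0.41)·([XY])³) = 29
[XY]³ = 0.261 ⇒ [XY] = 0.64 mol L⁻¹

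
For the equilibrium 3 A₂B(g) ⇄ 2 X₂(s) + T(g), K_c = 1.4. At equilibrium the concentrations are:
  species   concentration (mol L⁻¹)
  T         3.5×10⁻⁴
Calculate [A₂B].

[A₂B] = 0.063 mol L⁻¹

(X₂ is a pure solid — omitted from K_c.)
At equilibrium, K_c = [T] / [A₂B]³ = 1.4.
(3.5×10⁻⁴) / ([A₂B])³ = 1.4
[A₂B]³ = 2.50×10⁻⁴ ⇒ [A₂B] = 0.063 mol L⁻¹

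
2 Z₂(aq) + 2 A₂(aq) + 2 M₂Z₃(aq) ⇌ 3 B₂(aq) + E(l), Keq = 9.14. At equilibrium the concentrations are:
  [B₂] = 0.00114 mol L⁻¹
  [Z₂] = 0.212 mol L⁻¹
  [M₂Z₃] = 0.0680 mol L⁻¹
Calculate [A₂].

[A₂] = 8.83×10⁻⁴ mol L⁻¹

(E is a pure liquid — omitted from Keq.)
At equilibrium, Keq = [B₂]³ / ([Z₂]²·[A₂]²·[M₂Z₃]²) = 9.14.
(0.00114)³ / ((0.212)²·([A₂])²·(0.0680)²) = 9.14
[A₂]² = 7.80×10⁻⁷ ⇒ [A₂] = 8.83×10⁻⁴ mol L⁻¹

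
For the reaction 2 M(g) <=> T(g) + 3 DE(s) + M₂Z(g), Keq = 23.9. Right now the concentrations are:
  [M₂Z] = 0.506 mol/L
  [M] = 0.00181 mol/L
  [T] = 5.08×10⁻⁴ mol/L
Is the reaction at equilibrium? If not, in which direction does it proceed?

(DE is a pure solid — omitted from Q.)
Q = [T]·[M₂Z] / [M]² = (5.08×10⁻⁴)·(0.506) / (0.00181)² = 78.5
Q = 78.5 > Keq = 23.9, so the reverse reaction proceeds.

reverse (toward reactants)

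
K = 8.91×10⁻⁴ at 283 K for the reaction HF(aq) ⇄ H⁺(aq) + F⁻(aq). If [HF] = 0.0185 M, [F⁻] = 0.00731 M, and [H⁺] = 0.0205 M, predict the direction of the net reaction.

Q = [H⁺]·[F⁻] / [HF] = (0.0205)·(0.00731) / (0.0185) = 0.00810
Q = 0.00810 > K = 8.91×10⁻⁴, so the reverse reaction proceeds.

to the left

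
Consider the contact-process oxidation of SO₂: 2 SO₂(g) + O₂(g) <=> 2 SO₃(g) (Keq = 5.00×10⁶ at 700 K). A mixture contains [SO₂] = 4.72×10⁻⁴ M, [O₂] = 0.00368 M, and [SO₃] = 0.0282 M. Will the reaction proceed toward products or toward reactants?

Q = [SO₃]² / ([SO₂]²·[O₂]) = (0.0282)² / ((4.72×10⁻⁴)²·(0.00368)) = 9.70×10⁵
Q = 9.70×10⁵ < Keq = 5.00×10⁶, so the forward reaction proceeds.

forward (toward products)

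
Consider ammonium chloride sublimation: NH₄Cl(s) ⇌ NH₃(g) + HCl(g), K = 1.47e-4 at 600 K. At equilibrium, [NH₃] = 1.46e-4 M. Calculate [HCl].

(NH₄Cl is a pure solid — omitted from K.)
At equilibrium, K = [NH₃]·[HCl] = 1.47e-4.
(1.46e-4)·([HCl]) = 1.47e-4
[HCl] = 1.01 M

[HCl] = 1.01 M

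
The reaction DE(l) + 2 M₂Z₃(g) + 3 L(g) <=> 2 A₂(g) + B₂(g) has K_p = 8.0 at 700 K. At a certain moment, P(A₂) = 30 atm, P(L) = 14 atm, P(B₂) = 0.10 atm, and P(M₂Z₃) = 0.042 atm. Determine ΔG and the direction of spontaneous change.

(DE is a pure liquid — omitted from Q_p.)
Q_p = P(A₂)²·P(B₂) / (P(M₂Z₃)²·P(L)³) = (30)²·(0.10) / ((0.042)²·(14)³) = 18.6
ΔG = RT ln(Q_p/K_p) = (8.314 J mol⁻¹ K⁻¹)(700 K) × ln(18.6/8.0)
   = (5.820 kJ/mol)(0.8437) = 4.91 kJ/mol
ΔG > 0, so the forward reaction is non-spontaneous (proceeds in reverse).

ΔG = 4.91 kJ/mol; the forward reaction is non-spontaneous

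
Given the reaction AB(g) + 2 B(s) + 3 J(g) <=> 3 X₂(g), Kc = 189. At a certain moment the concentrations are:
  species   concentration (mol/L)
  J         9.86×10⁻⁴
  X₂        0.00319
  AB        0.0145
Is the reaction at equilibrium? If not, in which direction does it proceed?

in the reverse direction

(B is a pure solid — omitted from Qc.)
Qc = [X₂]³ / ([AB]·[J]³) = (0.00319)³ / ((0.0145)·(9.86×10⁻⁴)³) = 2340
Qc = 2340 > Kc = 189, so the reverse reaction proceeds.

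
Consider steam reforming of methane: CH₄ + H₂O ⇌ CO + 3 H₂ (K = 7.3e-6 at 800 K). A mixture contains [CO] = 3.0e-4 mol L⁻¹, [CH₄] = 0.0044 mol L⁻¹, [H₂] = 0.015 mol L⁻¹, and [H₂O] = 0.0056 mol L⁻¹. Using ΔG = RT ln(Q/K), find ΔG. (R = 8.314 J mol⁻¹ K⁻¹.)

ΔG = 11.5 kJ/mol

Q = [CO]·[H₂]³ / ([CH₄]·[H₂O]) = (3.0e-4)·(0.015)³ / ((0.0044)·(0.0056)) = 4.11e-5
ΔG = RT ln(Q/K) = (8.314 J mol⁻¹ K⁻¹)(800 K) × ln(4.11e-5/7.3e-6)
   = (6.651 kJ/mol)(1.728) = 11.5 kJ/mol
ΔG > 0, so the forward reaction is non-spontaneous (proceeds in reverse).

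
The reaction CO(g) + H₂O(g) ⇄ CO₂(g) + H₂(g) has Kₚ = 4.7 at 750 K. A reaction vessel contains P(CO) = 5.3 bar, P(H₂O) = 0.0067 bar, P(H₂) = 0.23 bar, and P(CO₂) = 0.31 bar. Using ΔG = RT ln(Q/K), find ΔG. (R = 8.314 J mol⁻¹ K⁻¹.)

Qₚ = P(CO₂)·P(H₂) / (P(CO)·P(H₂O)) = (0.31)·(0.23) / ((5.3)·(0.0067)) = 2.01
ΔG = RT ln(Qₚ/Kₚ) = (8.314 J mol⁻¹ K⁻¹)(750 K) × ln(2.01/4.7)
   = (6.236 kJ/mol)(-0.8494) = -5.30 kJ/mol
ΔG < 0, so the forward reaction is spontaneous (proceeds forward).

ΔG = -5.30 kJ/mol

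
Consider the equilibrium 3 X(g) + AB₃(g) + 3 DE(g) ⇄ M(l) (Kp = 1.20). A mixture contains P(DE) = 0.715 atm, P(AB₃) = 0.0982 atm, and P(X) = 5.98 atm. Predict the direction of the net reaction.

toward products

(M is a pure liquid — omitted from Qp.)
Qp = 1 / (P(X)³·P(AB₃)·P(DE)³) = 1 / ((5.98)³·(0.0982)·(0.715)³) = 0.130
Qp = 0.130 < Kp = 1.20, so the forward reaction proceeds.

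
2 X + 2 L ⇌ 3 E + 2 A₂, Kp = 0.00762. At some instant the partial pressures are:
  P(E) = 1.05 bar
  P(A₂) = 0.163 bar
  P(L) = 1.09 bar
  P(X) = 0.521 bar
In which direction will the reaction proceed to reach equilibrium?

Qp = P(E)³·P(A₂)² / (P(X)²·P(L)²) = (1.05)³·(0.163)² / ((0.521)²·(1.09)²) = 0.0954
Qp = 0.0954 > Kp = 0.00762, so the reverse reaction proceeds.

toward reactants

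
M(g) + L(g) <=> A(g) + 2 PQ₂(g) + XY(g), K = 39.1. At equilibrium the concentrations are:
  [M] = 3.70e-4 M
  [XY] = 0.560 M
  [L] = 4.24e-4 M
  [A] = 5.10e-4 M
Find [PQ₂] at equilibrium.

At equilibrium, K = [A]·[PQ₂]²·[XY] / ([M]·[L]) = 39.1.
(5.10e-4)·([PQ₂])²·(0.560) / ((3.70e-4)·(4.24e-4)) = 39.1
[PQ₂]² = 0.0215 ⇒ [PQ₂] = 0.147 M

[PQ₂] = 0.147 M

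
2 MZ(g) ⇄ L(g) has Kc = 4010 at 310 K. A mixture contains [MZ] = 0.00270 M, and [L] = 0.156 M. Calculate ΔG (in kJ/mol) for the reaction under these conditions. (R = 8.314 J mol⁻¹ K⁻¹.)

Qc = [L] / [MZ]² = (0.156) / (0.00270)² = 21400
ΔG = RT ln(Qc/Kc) = (8.314 J mol⁻¹ K⁻¹)(310 K) × ln(21400/4010)
   = (2.577 kJ/mol)(1.675) = 4.32 kJ/mol
ΔG > 0, so the forward reaction is non-spontaneous (proceeds in reverse).

ΔG = 4.32 kJ/mol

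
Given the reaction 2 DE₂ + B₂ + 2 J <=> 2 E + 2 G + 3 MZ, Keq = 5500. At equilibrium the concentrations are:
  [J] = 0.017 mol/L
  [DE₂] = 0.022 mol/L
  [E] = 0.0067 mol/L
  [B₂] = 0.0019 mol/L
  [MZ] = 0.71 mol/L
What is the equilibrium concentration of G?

[G] = 0.30 mol/L

At equilibrium, Keq = [E]²·[G]²·[MZ]³ / ([DE₂]²·[B₂]·[J]²) = 5500.
(0.0067)²·([G])²·(0.71)³ / ((0.022)²·(0.0019)·(0.017)²) = 5500
[G]² = 0.0910 ⇒ [G] = 0.30 mol/L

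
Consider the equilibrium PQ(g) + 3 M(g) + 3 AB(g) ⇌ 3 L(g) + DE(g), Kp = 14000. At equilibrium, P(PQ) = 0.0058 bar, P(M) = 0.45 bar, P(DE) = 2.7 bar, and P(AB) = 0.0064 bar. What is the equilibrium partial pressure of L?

P(L) = 0.0090 bar

At equilibrium, Kp = P(L)³·P(DE) / (P(PQ)·P(M)³·P(AB)³) = 14000.
(P(L))³·(2.7) / ((0.0058)·(0.45)³·(0.0064)³) = 14000
P(L)³ = 7.18e-7 ⇒ P(L) = 0.0090 bar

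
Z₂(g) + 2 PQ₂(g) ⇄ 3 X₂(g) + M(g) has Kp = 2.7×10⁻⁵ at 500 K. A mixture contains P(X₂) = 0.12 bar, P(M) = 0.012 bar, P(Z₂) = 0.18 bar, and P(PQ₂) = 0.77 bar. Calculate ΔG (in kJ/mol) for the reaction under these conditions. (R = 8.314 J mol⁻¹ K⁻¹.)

ΔG = 8.20 kJ/mol

Qp = P(X₂)³·P(M) / (P(Z₂)·P(PQ₂)²) = (0.12)³·(0.012) / ((0.18)·(0.77)²) = 1.94×10⁻⁴
ΔG = RT ln(Qp/Kp) = (8.314 J mol⁻¹ K⁻¹)(500 K) × ln(1.94×10⁻⁴/2.7×10⁻⁵)
   = (4.157 kJ/mol)(1.972) = 8.20 kJ/mol
ΔG > 0, so the forward reaction is non-spontaneous (proceeds in reverse).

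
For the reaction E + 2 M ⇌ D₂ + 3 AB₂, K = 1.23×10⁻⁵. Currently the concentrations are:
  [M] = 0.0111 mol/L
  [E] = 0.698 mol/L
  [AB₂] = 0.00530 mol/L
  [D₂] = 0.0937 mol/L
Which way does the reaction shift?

Q = [D₂]·[AB₂]³ / ([E]·[M]²) = (0.0937)·(0.00530)³ / ((0.698)·(0.0111)²) = 1.62×10⁻⁴
Q = 1.62×10⁻⁴ > K = 1.23×10⁻⁵, so the reverse reaction proceeds.

in the reverse direction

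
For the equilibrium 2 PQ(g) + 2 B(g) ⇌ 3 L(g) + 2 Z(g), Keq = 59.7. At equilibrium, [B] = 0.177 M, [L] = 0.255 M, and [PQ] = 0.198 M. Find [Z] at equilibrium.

At equilibrium, Keq = [L]³·[Z]² / ([PQ]²·[B]²) = 59.7.
(0.255)³·([Z])² / ((0.198)²·(0.177)²) = 59.7
[Z]² = 4.42 ⇒ [Z] = 2.10 M

[Z] = 2.10 M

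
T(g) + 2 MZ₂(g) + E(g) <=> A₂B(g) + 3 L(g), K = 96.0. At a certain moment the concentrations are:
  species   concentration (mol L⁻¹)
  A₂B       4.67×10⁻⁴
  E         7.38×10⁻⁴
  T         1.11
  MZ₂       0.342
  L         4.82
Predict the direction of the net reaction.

Q = [A₂B]·[L]³ / ([T]·[MZ₂]²·[E]) = (4.67×10⁻⁴)·(4.82)³ / ((1.11)·(0.342)²·(7.38×10⁻⁴)) = 546
Q = 546 > K = 96.0, so the reverse reaction proceeds.

in the reverse direction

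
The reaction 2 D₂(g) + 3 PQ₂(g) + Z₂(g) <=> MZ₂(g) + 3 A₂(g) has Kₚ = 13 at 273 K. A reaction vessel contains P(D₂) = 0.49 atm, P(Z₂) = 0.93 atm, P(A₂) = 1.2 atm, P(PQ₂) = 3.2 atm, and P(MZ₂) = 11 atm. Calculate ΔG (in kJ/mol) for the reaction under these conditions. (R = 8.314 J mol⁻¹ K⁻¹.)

Qₚ = P(MZ₂)·P(A₂)³ / (P(D₂)²·P(PQ₂)³·P(Z₂)) = (11)·(1.2)³ / ((0.49)²·(3.2)³·(0.93)) = 2.60
ΔG = RT ln(Qₚ/Kₚ) = (8.314 J mol⁻¹ K⁻¹)(273 K) × ln(2.60/13)
   = (2.270 kJ/mol)(-1.609) = -3.65 kJ/mol
ΔG < 0, so the forward reaction is spontaneous (proceeds forward).

ΔG = -3.65 kJ/mol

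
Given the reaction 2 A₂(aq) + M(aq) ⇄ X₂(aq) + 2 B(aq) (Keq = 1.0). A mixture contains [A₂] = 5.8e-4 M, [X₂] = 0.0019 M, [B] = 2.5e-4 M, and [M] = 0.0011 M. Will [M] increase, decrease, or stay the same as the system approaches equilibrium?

decrease

Q = [X₂]·[B]² / ([A₂]²·[M]) = (0.0019)·(2.5e-4)² / ((5.8e-4)²·(0.0011)) = 0.32
Q = 0.32 < Keq = 1.0: net forward reaction.
M is a reactant, so it decreases.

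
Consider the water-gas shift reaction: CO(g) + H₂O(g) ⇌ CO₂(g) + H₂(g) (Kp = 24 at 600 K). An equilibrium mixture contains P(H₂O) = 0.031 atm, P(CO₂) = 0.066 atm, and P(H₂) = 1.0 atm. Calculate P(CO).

At equilibrium, Kp = P(CO₂)·P(H₂) / (P(CO)·P(H₂O)) = 24.
(0.066)·(1.0) / ((P(CO))·(0.031)) = 24
P(CO) = 0.0887 = 0.089 atm

P(CO) = 0.089 atm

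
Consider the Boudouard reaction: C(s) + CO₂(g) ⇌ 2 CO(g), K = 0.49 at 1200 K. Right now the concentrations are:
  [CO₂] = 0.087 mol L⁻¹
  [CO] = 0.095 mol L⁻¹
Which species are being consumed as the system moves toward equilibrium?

C, CO₂ (reactants)

(C is a pure solid — omitted from Q.)
Q = [CO]² / [CO₂] = (0.095)² / (0.087) = 0.10
Q = 0.10 < K = 0.49: net forward reaction.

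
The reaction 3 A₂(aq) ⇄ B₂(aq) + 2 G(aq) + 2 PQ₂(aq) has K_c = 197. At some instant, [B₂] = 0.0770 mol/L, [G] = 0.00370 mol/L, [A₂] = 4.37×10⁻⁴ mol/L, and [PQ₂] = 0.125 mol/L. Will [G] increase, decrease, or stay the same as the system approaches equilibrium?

stay the same

Q_c = [B₂]·[G]²·[PQ₂]² / [A₂]³ = (0.0770)·(0.00370)²·(0.125)² / (4.37×10⁻⁴)³ = 197
Q_c = 197 = K_c; the system is at equilibrium.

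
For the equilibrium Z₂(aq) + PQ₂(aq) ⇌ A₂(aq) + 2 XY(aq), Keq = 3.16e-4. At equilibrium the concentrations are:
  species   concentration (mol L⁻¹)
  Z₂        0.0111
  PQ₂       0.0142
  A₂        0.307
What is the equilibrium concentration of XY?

At equilibrium, Keq = [A₂]·[XY]² / ([Z₂]·[PQ₂]) = 3.16e-4.
(0.307)·([XY])² / ((0.0111)·(0.0142)) = 3.16e-4
[XY]² = 1.62e-7 ⇒ [XY] = 4.03e-4 mol L⁻¹

[XY] = 4.03e-4 mol L⁻¹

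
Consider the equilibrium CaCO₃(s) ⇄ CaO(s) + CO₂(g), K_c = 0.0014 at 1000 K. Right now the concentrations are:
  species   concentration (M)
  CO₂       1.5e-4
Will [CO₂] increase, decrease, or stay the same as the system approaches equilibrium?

(CaCO₃, CaO are pure solids — omitted from Q_c.)
Q_c = [CO₂] = 1.5e-4
Q_c = 1.5e-4 < K_c = 0.0014: net forward reaction.
CO₂ is a product, so it increases.

increase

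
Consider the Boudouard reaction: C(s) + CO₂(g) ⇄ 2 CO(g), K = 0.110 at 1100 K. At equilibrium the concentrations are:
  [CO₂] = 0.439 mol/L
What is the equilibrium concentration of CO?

[CO] = 0.220 mol/L

(C is a pure solid — omitted from K.)
At equilibrium, K = [CO]² / [CO₂] = 0.110.
([CO])² / (0.439) = 0.110
[CO]² = 0.0483 ⇒ [CO] = 0.220 mol/L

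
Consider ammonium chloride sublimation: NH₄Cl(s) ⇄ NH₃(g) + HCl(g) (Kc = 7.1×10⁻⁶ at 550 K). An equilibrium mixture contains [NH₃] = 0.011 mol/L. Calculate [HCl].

(NH₄Cl is a pure solid — omitted from Kc.)
At equilibrium, Kc = [NH₃]·[HCl] = 7.1×10⁻⁶.
(0.011)·([HCl]) = 7.1×10⁻⁶
[HCl] = 6.45×10⁻⁴ = 6.5×10⁻⁴ mol/L

[HCl] = 6.5×10⁻⁴ mol/L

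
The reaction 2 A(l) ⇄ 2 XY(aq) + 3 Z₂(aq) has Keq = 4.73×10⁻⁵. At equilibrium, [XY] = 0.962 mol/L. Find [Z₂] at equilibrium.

[Z₂] = 0.0371 mol/L

(A is a pure liquid — omitted from Keq.)
At equilibrium, Keq = [XY]²·[Z₂]³ = 4.73×10⁻⁵.
(0.962)²·([Z₂])³ = 4.73×10⁻⁵
[Z₂]³ = 5.11×10⁻⁵ ⇒ [Z₂] = 0.0371 mol/L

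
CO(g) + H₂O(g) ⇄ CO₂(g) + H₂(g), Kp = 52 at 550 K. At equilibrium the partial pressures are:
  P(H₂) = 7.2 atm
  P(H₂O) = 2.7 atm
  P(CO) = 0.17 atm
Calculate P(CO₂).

P(CO₂) = 3.3 atm

At equilibrium, Kp = P(CO₂)·P(H₂) / (P(CO)·P(H₂O)) = 52.
(P(CO₂))·(7.2) / ((0.17)·(2.7)) = 52
P(CO₂) = 3.32 = 3.3 atm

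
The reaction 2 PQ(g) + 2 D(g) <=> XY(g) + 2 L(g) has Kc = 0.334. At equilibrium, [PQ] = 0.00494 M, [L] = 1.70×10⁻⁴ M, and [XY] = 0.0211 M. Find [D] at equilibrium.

[D] = 0.00865 M

At equilibrium, Kc = [XY]·[L]² / ([PQ]²·[D]²) = 0.334.
(0.0211)·(1.70×10⁻⁴)² / ((0.00494)²·([D])²) = 0.334
[D]² = 7.48×10⁻⁵ ⇒ [D] = 0.00865 M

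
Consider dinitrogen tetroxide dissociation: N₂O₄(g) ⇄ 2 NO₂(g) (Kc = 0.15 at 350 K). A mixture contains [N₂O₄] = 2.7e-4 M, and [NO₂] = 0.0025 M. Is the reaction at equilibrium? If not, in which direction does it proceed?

in the forward direction

Qc = [NO₂]² / [N₂O₄] = (0.0025)² / (2.7e-4) = 0.023
Qc = 0.023 < Kc = 0.15, so the forward reaction proceeds.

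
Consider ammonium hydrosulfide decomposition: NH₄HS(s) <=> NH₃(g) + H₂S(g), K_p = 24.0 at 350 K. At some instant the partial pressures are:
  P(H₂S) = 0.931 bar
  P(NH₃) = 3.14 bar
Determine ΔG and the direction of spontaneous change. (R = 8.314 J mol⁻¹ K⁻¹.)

(NH₄HS is a pure solid — omitted from Q_p.)
Q_p = P(NH₃)·P(H₂S) = (3.14)·(0.931) = 2.92
ΔG = RT ln(Q_p/K_p) = (8.314 J mol⁻¹ K⁻¹)(350 K) × ln(2.92/24.0)
   = (2.910 kJ/mol)(-2.106) = -6.13 kJ/mol
ΔG < 0, so the forward reaction is spontaneous (proceeds forward).

ΔG = -6.13 kJ/mol; the forward reaction is spontaneous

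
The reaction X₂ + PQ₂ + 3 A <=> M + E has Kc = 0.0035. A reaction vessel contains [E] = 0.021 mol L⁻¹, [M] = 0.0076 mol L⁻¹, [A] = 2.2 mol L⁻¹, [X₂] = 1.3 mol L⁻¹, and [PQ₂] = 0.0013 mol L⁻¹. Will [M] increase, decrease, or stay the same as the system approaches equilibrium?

Qc = [M]·[E] / ([X₂]·[PQ₂]·[A]³) = (0.0076)·(0.021) / ((1.3)·(0.0013)·(2.2)³) = 0.0089
Qc = 0.0089 > Kc = 0.0035: net reverse reaction.
M is a product, so it decreases.

decrease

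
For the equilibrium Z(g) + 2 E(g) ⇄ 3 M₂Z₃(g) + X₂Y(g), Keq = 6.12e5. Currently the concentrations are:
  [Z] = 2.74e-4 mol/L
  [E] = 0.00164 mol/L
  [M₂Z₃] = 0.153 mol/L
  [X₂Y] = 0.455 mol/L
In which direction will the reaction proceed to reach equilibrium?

Q = [M₂Z₃]³·[X₂Y] / ([Z]·[E]²) = (0.153)³·(0.455) / ((2.74e-4)·(0.00164)²) = 2.21e6
Q = 2.21e6 > Keq = 6.12e5, so the reverse reaction proceeds.

toward reactants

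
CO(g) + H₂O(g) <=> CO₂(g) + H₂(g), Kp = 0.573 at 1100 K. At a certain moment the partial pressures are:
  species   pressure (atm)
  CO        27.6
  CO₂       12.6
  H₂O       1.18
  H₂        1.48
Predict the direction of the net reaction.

neither direction; the system is at equilibrium

Qp = P(CO₂)·P(H₂) / (P(CO)·P(H₂O)) = (12.6)·(1.48) / ((27.6)·(1.18)) = 0.573
Qp = 0.573 = Kp, so the system is already at equilibrium.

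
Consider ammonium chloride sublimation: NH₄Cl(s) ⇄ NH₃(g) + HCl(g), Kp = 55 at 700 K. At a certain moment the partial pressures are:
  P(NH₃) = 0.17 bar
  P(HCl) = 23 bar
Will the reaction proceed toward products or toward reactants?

in the forward direction

(NH₄Cl is a pure solid — omitted from Qp.)
Qp = P(NH₃)·P(HCl) = (0.17)·(23) = 3.9
Qp = 3.9 < Kp = 55, so the forward reaction proceeds.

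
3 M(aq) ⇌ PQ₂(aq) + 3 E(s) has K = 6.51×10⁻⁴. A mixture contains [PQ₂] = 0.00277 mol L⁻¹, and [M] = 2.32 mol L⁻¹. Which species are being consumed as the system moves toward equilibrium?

(E is a pure solid — omitted from Q.)
Q = [PQ₂] / [M]³ = (0.00277) / (2.32)³ = 2.22×10⁻⁴
Q = 2.22×10⁻⁴ < K = 6.51×10⁻⁴: net forward reaction.

M (reactants)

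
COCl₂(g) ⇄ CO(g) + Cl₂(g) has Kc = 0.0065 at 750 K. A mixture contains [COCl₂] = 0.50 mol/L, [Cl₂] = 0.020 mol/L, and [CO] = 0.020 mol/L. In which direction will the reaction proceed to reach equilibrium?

to the right

Qc = [CO]·[Cl₂] / [COCl₂] = (0.020)·(0.020) / (0.50) = 8.0×10⁻⁴
Qc = 8.0×10⁻⁴ < Kc = 0.0065, so the forward reaction proceeds.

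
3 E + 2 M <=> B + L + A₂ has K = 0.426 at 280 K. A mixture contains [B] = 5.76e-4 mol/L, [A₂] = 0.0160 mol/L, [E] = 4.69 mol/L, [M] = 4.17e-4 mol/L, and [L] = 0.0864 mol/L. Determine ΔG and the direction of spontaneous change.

ΔG = -5.26 kJ/mol; the forward reaction is spontaneous

Q = [B]·[L]·[A₂] / ([E]³·[M]²) = (5.76e-4)·(0.0864)·(0.0160) / ((4.69)³·(4.17e-4)²) = 0.0444
ΔG = RT ln(Q/K) = (8.314 J mol⁻¹ K⁻¹)(280 K) × ln(0.0444/0.426)
   = (2.328 kJ/mol)(-2.261) = -5.26 kJ/mol
ΔG < 0, so the forward reaction is spontaneous (proceeds forward).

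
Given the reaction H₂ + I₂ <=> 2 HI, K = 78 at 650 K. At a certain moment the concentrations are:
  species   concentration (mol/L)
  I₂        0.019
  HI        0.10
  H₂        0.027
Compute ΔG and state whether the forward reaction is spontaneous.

Q = [HI]² / ([H₂]·[I₂]) = (0.10)² / ((0.027)·(0.019)) = 19.5
ΔG = RT ln(Q/K) = (8.314 J mol⁻¹ K⁻¹)(650 K) × ln(19.5/78)
   = (5.404 kJ/mol)(-1.386) = -7.49 kJ/mol
ΔG < 0, so the forward reaction is spontaneous (proceeds forward).

ΔG = -7.49 kJ/mol; the forward reaction is spontaneous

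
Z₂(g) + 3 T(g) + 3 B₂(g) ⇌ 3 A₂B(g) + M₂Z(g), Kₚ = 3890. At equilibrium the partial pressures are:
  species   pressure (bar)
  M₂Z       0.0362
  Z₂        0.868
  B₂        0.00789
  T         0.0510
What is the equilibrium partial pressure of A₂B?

At equilibrium, Kₚ = P(A₂B)³·P(M₂Z) / (P(Z₂)·P(T)³·P(B₂)³) = 3890.
(P(A₂B))³·(0.0362) / ((0.868)·(0.0510)³·(0.00789)³) = 3890
P(A₂B)³ = 6.08e-6 ⇒ P(A₂B) = 0.0182 bar

P(A₂B) = 0.0182 bar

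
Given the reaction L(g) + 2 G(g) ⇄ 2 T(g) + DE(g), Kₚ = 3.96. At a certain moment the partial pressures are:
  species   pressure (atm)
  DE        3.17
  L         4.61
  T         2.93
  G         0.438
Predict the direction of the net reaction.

in the reverse direction

Qₚ = P(T)²·P(DE) / (P(L)·P(G)²) = (2.93)²·(3.17) / ((4.61)·(0.438)²) = 30.8
Qₚ = 30.8 > Kₚ = 3.96, so the reverse reaction proceeds.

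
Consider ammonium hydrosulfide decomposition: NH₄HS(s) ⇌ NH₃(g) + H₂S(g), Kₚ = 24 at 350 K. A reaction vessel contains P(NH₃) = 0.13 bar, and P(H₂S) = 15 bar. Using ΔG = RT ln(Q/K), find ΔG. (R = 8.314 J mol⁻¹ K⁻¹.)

(NH₄HS is a pure solid — omitted from Qₚ.)
Qₚ = P(NH₃)·P(H₂S) = (0.13)·(15) = 1.95
ΔG = RT ln(Qₚ/Kₚ) = (8.314 J mol⁻¹ K⁻¹)(350 K) × ln(1.95/24)
   = (2.910 kJ/mol)(-2.510) = -7.30 kJ/mol
ΔG < 0, so the forward reaction is spontaneous (proceeds forward).

ΔG = -7.30 kJ/mol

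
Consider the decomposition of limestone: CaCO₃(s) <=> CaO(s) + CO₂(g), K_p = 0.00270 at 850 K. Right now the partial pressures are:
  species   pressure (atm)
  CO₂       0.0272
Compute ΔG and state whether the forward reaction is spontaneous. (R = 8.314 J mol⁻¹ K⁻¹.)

ΔG = 16.3 kJ/mol; the forward reaction is non-spontaneous

(CaCO₃, CaO are pure solids — omitted from Q_p.)
Q_p = P(CO₂) = 0.0272
ΔG = RT ln(Q_p/K_p) = (8.314 J mol⁻¹ K⁻¹)(850 K) × ln(0.0272/0.00270)
   = (7.067 kJ/mol)(2.310) = 16.3 kJ/mol
ΔG > 0, so the forward reaction is non-spontaneous (proceeds in reverse).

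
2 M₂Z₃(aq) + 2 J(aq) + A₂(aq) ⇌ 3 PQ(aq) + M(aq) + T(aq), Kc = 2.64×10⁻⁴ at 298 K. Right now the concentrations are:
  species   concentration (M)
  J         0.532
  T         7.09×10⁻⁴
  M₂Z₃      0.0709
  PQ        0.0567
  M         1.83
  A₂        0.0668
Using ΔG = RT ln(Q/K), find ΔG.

Qc = [PQ]³·[M]·[T] / ([M₂Z₃]²·[J]²·[A₂]) = (0.0567)³·(1.83)·(7.09×10⁻⁴) / ((0.0709)²·(0.532)²·(0.0668)) = 0.00249
ΔG = RT ln(Qc/Kc) = (8.314 J mol⁻¹ K⁻¹)(298 K) × ln(0.00249/2.64×10⁻⁴)
   = (2.478 kJ/mol)(2.244) = 5.56 kJ/mol
ΔG > 0, so the forward reaction is non-spontaneous (proceeds in reverse).

ΔG = 5.56 kJ/mol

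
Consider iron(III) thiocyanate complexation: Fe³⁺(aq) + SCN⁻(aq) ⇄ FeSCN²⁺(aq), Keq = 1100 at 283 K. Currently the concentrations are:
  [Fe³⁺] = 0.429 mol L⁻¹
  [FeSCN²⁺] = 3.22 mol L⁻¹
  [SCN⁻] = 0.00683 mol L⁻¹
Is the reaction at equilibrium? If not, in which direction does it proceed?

neither direction; the system is at equilibrium

Q = [FeSCN²⁺] / ([Fe³⁺]·[SCN⁻]) = (3.22) / ((0.429)·(0.00683)) = 1100
Q = 1100 = Keq, so the system is already at equilibrium.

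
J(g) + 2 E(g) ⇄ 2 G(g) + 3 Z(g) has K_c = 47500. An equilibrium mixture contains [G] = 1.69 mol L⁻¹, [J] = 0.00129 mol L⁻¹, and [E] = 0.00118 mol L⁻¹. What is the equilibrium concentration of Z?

At equilibrium, K_c = [G]²·[Z]³ / ([J]·[E]²) = 47500.
(1.69)²·([Z])³ / ((0.00129)·(0.00118)²) = 47500
[Z]³ = 2.99×10⁻⁵ ⇒ [Z] = 0.0310 mol L⁻¹

[Z] = 0.0310 mol L⁻¹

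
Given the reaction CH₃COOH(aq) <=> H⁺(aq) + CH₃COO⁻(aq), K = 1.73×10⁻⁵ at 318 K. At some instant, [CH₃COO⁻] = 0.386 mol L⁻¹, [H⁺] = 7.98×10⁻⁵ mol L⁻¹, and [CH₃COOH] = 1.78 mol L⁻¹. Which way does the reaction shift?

Q = [H⁺]·[CH₃COO⁻] / [CH₃COOH] = (7.98×10⁻⁵)·(0.386) / (1.78) = 1.73×10⁻⁵
Q = 1.73×10⁻⁵ = K, so the system is already at equilibrium.

no net change (already at equilibrium)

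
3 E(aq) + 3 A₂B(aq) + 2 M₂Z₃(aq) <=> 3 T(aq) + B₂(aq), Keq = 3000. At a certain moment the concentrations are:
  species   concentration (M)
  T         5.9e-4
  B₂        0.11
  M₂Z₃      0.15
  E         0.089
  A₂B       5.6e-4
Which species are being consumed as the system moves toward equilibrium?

T, B₂ (products)

Q = [T]³·[B₂] / ([E]³·[A₂B]³·[M₂Z₃]²) = (5.9e-4)³·(0.11) / ((0.089)³·(5.6e-4)³·(0.15)²) = 8100
Q = 8100 > Keq = 3000: net reverse reaction.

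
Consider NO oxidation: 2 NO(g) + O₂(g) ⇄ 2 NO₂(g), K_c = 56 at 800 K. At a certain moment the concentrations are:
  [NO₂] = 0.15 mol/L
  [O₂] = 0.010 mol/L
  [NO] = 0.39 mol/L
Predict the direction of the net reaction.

forward (toward products)

Q_c = [NO₂]² / ([NO]²·[O₂]) = (0.15)² / ((0.39)²·(0.010)) = 15
Q_c = 15 < K_c = 56, so the forward reaction proceeds.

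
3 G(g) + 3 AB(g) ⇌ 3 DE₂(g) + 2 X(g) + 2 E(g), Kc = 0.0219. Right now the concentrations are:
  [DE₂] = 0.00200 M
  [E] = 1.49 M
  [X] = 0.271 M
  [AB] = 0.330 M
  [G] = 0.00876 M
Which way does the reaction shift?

Qc = [DE₂]³·[X]²·[E]² / ([G]³·[AB]³) = (0.00200)³·(0.271)²·(1.49)² / ((0.00876)³·(0.330)³) = 0.0540
Qc = 0.0540 > Kc = 0.0219, so the reverse reaction proceeds.

toward reactants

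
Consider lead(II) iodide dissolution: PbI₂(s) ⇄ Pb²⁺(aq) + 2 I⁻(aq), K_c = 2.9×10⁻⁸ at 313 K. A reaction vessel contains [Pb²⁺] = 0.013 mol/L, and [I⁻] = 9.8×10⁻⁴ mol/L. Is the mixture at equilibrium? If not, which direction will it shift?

(PbI₂ is a pure solid — omitted from Q_c.)
Q_c = [Pb²⁺]·[I⁻]² = (0.013)·(9.8×10⁻⁴)² = 1.2×10⁻⁸
Q_c = 1.2×10⁻⁸ < K_c = 2.9×10⁻⁸: net forward reaction.

no; Q < K, reaction proceeds forward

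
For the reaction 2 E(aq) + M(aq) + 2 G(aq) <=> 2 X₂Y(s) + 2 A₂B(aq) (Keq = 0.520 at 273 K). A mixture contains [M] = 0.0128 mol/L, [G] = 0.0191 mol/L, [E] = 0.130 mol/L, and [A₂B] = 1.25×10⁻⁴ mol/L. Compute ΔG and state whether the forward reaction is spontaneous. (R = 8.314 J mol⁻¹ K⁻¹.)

ΔG = -2.19 kJ/mol; the forward reaction is spontaneous

(X₂Y is a pure solid — omitted from Q.)
Q = [A₂B]² / ([E]²·[M]·[G]²) = (1.25×10⁻⁴)² / ((0.130)²·(0.0128)·(0.0191)²) = 0.198
ΔG = RT ln(Q/Keq) = (8.314 J mol⁻¹ K⁻¹)(273 K) × ln(0.198/0.520)
   = (2.270 kJ/mol)(-0.9656) = -2.19 kJ/mol
ΔG < 0, so the forward reaction is spontaneous (proceeds forward).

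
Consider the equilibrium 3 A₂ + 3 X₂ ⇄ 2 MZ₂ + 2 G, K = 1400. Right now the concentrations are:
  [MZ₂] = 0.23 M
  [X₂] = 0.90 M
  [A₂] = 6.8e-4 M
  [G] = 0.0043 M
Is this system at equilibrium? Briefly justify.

no; Q > K, reaction proceeds in reverse

Q = [MZ₂]²·[G]² / ([A₂]³·[X₂]³) = (0.23)²·(0.0043)² / ((6.8e-4)³·(0.90)³) = 4300
Q = 4300 > K = 1400: net reverse reaction.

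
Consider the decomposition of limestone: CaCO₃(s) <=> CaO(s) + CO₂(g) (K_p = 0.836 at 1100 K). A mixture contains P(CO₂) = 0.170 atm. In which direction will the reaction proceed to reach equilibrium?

(CaCO₃, CaO are pure solids — omitted from Q_p.)
Q_p = P(CO₂) = 0.170
Q_p = 0.170 < K_p = 0.836, so the forward reaction proceeds.

in the forward direction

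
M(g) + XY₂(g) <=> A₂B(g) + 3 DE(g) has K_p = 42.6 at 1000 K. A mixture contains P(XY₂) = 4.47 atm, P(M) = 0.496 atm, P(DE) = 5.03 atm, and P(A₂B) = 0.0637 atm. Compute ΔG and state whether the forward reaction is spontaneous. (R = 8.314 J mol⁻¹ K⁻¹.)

Q_p = P(A₂B)·P(DE)³ / (P(M)·P(XY₂)) = (0.0637)·(5.03)³ / ((0.496)·(4.47)) = 3.66
ΔG = RT ln(Q_p/K_p) = (8.314 J mol⁻¹ K⁻¹)(1000 K) × ln(3.66/42.6)
   = (8.314 kJ/mol)(-2.454) = -20.4 kJ/mol
ΔG < 0, so the forward reaction is spontaneous (proceeds forward).

ΔG = -20.4 kJ/mol; the forward reaction is spontaneous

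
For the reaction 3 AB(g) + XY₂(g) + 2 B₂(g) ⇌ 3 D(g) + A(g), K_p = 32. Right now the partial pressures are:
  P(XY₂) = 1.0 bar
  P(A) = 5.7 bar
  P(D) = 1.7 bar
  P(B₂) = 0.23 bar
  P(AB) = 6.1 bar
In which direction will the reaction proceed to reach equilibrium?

in the forward direction

Q_p = P(D)³·P(A) / (P(AB)³·P(XY₂)·P(B₂)²) = (1.7)³·(5.7) / ((6.1)³·(1.0)·(0.23)²) = 2.3
Q_p = 2.3 < K_p = 32, so the forward reaction proceeds.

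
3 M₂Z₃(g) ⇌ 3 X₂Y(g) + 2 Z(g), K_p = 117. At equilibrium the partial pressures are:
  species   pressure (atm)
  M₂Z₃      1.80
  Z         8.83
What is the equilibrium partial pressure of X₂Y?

At equilibrium, K_p = P(X₂Y)³·P(Z)² / P(M₂Z₃)³ = 117.
(P(X₂Y))³·(8.83)² / (1.80)³ = 117
P(X₂Y)³ = 8.75 ⇒ P(X₂Y) = 2.06 atm

P(X₂Y) = 2.06 atm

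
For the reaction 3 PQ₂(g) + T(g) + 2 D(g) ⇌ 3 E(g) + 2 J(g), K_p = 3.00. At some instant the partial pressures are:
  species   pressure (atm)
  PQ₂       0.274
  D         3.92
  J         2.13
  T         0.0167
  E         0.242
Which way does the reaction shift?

toward reactants

Q_p = P(E)³·P(J)² / (P(PQ₂)³·P(T)·P(D)²) = (0.242)³·(2.13)² / ((0.274)³·(0.0167)·(3.92)²) = 12.2
Q_p = 12.2 > K_p = 3.00, so the reverse reaction proceeds.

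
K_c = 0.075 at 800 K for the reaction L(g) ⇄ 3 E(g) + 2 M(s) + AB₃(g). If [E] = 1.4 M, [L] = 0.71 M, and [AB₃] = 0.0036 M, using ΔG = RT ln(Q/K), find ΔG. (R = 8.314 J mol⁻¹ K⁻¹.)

ΔG = -11.2 kJ/mol

(M is a pure solid — omitted from Q_c.)
Q_c = [E]³·[AB₃] / [L] = (1.4)³·(0.0036) / (0.71) = 0.0139
ΔG = RT ln(Q_c/K_c) = (8.314 J mol⁻¹ K⁻¹)(800 K) × ln(0.0139/0.075)
   = (6.651 kJ/mol)(-1.686) = -11.2 kJ/mol
ΔG < 0, so the forward reaction is spontaneous (proceeds forward).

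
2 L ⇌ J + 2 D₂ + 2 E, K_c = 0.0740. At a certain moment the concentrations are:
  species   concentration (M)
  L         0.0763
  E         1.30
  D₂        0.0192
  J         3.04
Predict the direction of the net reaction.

Q_c = [J]·[D₂]²·[E]² / [L]² = (3.04)·(0.0192)²·(1.30)² / (0.0763)² = 0.325
Q_c = 0.325 > K_c = 0.0740, so the reverse reaction proceeds.

toward reactants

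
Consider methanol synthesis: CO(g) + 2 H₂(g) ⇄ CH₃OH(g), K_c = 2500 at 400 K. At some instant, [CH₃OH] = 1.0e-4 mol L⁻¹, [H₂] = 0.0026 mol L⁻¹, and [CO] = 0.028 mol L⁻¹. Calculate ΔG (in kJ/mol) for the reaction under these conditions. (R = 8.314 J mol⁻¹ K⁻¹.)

ΔG = -5.17 kJ/mol

Q_c = [CH₃OH] / ([CO]·[H₂]²) = (1.0e-4) / ((0.028)·(0.0026)²) = 528
ΔG = RT ln(Q_c/K_c) = (8.314 J mol⁻¹ K⁻¹)(400 K) × ln(528/2500)
   = (3.326 kJ/mol)(-1.555) = -5.17 kJ/mol
ΔG < 0, so the forward reaction is spontaneous (proceeds forward).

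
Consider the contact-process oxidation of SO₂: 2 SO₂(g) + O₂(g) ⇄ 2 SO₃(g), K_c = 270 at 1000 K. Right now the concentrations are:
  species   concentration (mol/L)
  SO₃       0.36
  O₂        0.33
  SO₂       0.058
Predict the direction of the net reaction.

Q_c = [SO₃]² / ([SO₂]²·[O₂]) = (0.36)² / ((0.058)²·(0.33)) = 120
Q_c = 120 < K_c = 270, so the forward reaction proceeds.

in the forward direction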